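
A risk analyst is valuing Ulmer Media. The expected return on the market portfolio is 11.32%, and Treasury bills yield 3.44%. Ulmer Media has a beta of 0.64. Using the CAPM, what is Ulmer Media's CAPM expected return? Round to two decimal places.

Market risk premium = E(R_m) − R_f = 11.32% − 3.44% = 7.88%
E(R) = R_f + β × MRP = 3.44% + 0.64 × 7.88% = 8.48%

8.48%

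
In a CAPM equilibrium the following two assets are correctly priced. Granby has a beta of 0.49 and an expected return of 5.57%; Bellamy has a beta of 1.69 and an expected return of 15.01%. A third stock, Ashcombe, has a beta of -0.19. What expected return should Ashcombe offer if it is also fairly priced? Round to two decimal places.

MRP (SML slope) = (15.01% − 5.57%) / (1.69 − 0.49) = 9.44% / 1.20 = 7.8667%
R_f (intercept) = 5.57% − 0.49 × 7.8667% = 1.7153%
E(R_Ashcombe) = R_f + β × MRP = 1.7153% + -0.19 × 7.8667% = 0.22%

0.22%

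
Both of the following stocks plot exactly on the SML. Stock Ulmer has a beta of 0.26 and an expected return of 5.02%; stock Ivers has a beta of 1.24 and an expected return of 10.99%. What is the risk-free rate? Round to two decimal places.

Both satisfy E(R) = R_f + β·MRP, so the slope of the SML is
MRP = (10.99% − 5.02%) / (1.24 − 0.26) = 5.97% / 0.98 = 6.0918%
R_f = E(R_Ulmer) − β_Ulmer·MRP = 5.02% − 0.26 × 6.0918% = 3.4361%

3.44%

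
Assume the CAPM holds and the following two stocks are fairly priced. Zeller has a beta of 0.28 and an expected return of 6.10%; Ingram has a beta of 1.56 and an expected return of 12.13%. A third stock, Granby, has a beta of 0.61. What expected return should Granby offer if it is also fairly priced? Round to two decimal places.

MRP (SML slope) = (12.13% − 6.10%) / (1.56 − 0.28) = 6.03% / 1.28 = 4.7109%
R_f (intercept) = 6.10% − 0.28 × 4.7109% = 4.7809%
E(R_Granby) = R_f + β × MRP = 4.7809% + 0.61 × 4.7109% = 7.65%

7.65%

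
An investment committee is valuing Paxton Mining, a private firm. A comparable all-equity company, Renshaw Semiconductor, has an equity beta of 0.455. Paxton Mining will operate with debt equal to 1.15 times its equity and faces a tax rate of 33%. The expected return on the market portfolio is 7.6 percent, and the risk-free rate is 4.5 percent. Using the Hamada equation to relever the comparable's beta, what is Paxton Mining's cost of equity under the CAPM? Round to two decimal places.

7.00%

β_L = β_U × [1 + (1 − t)(D/E)] = 0.455 × [1 + (1 − 0.33) × 1.15]
    = 0.455 × [1 + 0.67 × 1.15] = 0.455 × 1.7705 = 0.8056
MRP = 7.6% − 4.5% = 3.10%
E(R) = R_f + β_L × MRP = 4.5% + 0.8056 × 3.1% = 7.00%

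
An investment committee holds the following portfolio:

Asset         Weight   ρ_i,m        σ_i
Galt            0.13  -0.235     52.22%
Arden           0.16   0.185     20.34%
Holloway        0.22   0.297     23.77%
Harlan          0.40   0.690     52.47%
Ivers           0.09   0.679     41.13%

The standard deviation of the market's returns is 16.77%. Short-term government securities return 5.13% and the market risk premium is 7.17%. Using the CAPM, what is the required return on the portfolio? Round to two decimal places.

12.64%

β_Galt = -0.235 × 52.22% / 16.77% = -0.7318
β_Arden = 0.185 × 20.34% / 16.77% = 0.2244
β_Holloway = 0.297 × 23.77% / 16.77% = 0.4210
β_Harlan = 0.690 × 52.47% / 16.77% = 2.1589
β_Ivers = 0.679 × 41.13% / 16.77% = 1.6653
β_P = Σ w_i β_i = 0.13×-0.7318 + 0.16×0.2244 + 0.22×0.4210 + 0.40×2.1589 + 0.09×1.6653 = 1.0468
E(R_P) = R_f + β_P × MRP = 5.13% + 1.0468 × 7.17% = 12.64%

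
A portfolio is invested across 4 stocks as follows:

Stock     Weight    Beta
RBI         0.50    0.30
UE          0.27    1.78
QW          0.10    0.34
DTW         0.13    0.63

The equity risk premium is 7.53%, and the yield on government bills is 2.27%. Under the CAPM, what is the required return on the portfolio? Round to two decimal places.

β_P = Σ w_i β_i = 0.50×0.30 + 0.27×1.78 + 0.10×0.34 + 0.13×0.63 = 0.7465
E(R_P) = R_f + β_P × MRP = 2.27% + 0.7465 × 7.53% = 7.89%

7.89%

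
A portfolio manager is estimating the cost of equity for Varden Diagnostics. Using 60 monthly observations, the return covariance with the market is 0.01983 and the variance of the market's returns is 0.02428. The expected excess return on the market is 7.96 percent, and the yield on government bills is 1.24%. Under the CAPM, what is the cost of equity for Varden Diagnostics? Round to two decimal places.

β = Cov(R_i, R_m) / Var(R_m) = 0.01983 / 0.02428 = 0.8167
E(R) = R_f + β × MRP = 1.24% + 0.8167 × 7.96% = 7.74%

7.74%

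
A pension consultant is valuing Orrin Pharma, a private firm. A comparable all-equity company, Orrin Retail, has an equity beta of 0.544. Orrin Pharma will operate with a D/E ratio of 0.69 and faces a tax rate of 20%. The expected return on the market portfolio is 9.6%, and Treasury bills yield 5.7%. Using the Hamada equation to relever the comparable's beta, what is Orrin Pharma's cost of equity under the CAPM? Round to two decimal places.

8.99%

β_L = β_U × [1 + (1 − t)(D/E)] = 0.544 × [1 + (1 − 0.20) × 0.69]
    = 0.544 × [1 + 0.80 × 0.69] = 0.544 × 1.5520 = 0.8443
MRP = 9.6% − 5.7% = 3.90%
E(R) = R_f + β_L × MRP = 5.7% + 0.8443 × 3.9% = 8.99%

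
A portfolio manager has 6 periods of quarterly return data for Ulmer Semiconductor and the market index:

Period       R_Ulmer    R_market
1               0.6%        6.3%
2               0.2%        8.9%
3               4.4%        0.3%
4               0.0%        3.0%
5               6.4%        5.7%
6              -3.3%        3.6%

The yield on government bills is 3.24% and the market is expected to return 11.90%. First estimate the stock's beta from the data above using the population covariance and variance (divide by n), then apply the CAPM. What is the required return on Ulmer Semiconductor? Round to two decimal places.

Mean R_i = (0.6 + 0.2 + 4.4 + 0.0 + 6.4 − 3.3) / 6 = 1.3833%
Mean R_m = (6.3 + 8.9 + 0.3 + 3.0 + 5.7 + 3.6) / 6 = 4.6333%
Σ(R_i − R̄_i)(R_m − R̄_m) = -6.9767  ⇒  Cov = -6.9767 / 6 = -1.1628
Σ(R_m − R̄_m)² = 44.6333  ⇒  Var(R_m) = 44.6333 / 6 = 7.4389
β = Cov / Var(R_m) = -1.1628 / 7.4389 = -0.1563
MRP = 11.90% − 3.24% = 8.66%
E(R) = R_f + β × MRP = 3.24% + -0.1563 × 8.66% = 1.89%

1.89%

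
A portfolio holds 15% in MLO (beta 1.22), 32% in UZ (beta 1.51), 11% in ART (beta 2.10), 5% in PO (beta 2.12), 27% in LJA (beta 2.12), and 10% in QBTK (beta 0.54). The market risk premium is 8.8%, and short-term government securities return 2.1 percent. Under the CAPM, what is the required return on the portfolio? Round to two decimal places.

16.44%

β_P = Σ w_i β_i = 0.15×1.22 + 0.32×1.51 + 0.11×2.10 + 0.05×2.12 + 0.27×2.12 + 0.10×0.54 = 1.6296
E(R_P) = R_f + β_P × MRP = 2.1% + 1.6296 × 8.8% = 16.44%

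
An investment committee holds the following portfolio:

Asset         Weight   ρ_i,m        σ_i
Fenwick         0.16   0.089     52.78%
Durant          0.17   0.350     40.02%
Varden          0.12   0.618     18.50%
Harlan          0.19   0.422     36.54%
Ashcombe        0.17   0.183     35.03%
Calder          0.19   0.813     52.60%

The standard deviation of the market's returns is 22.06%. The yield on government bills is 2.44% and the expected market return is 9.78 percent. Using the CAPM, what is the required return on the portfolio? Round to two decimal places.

β_Fenwick = 0.089 × 52.78% / 22.06% = 0.2129
β_Durant = 0.350 × 40.02% / 22.06% = 0.6350
β_Varden = 0.618 × 18.50% / 22.06% = 0.5183
β_Harlan = 0.422 × 36.54% / 22.06% = 0.6990
β_Ashcombe = 0.183 × 35.03% / 22.06% = 0.2906
β_Calder = 0.813 × 52.60% / 22.06% = 1.9385
β_P = Σ w_i β_i = 0.16×0.2129 + 0.17×0.6350 + 0.12×0.5183 + 0.19×0.6990 + 0.17×0.2906 + 0.19×1.9385 = 0.7547
MRP = 9.78% − 2.44% = 7.34%
E(R_P) = R_f + β_P × MRP = 2.44% + 0.7547 × 7.34% = 7.98%

7.98%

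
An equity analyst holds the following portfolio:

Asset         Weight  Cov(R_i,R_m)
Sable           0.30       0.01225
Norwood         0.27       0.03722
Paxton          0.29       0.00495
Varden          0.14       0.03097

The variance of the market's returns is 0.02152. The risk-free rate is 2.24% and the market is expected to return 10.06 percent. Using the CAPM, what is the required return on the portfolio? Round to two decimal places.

β_Sable = 0.01225 / 0.02152 = 0.5692
β_Norwood = 0.03722 / 0.02152 = 1.7296
β_Paxton = 0.00495 / 0.02152 = 0.2300
β_Varden = 0.03097 / 0.02152 = 1.4391
β_P = Σ w_i β_i = 0.30×0.5692 + 0.27×1.7296 + 0.29×0.2300 + 0.14×1.4391 = 0.9059
MRP = 10.06% − 2.24% = 7.82%
E(R_P) = R_f + β_P × MRP = 2.24% + 0.9059 × 7.82% = 9.32%

9.32%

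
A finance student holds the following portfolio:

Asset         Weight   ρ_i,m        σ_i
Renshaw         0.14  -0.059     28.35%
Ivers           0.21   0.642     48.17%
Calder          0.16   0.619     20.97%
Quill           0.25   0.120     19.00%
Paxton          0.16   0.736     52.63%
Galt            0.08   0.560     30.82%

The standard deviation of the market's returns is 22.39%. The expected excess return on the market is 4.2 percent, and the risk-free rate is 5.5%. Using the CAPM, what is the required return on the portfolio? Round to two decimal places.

8.59%

β_Renshaw = -0.059 × 28.35% / 22.39% = -0.0747
β_Ivers = 0.642 × 48.17% / 22.39% = 1.3812
β_Calder = 0.619 × 20.97% / 22.39% = 0.5797
β_Quill = 0.120 × 19.00% / 22.39% = 0.1018
β_Paxton = 0.736 × 52.63% / 22.39% = 1.7300
β_Galt = 0.560 × 30.82% / 22.39% = 0.7708
β_P = Σ w_i β_i = 0.14×-0.0747 + 0.21×1.3812 + 0.16×0.5797 + 0.25×0.1018 + 0.16×1.7300 + 0.08×0.7708 = 0.7363
E(R_P) = R_f + β_P × MRP = 5.5% + 0.7363 × 4.2% = 8.59%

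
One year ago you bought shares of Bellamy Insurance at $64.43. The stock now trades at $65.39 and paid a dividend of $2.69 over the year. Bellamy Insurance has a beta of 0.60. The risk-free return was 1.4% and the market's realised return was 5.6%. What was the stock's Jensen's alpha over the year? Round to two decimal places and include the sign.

+1.75%

Realised HPR = (P1 + D1 − P0) / P0 = (65.39 + 2.69 − 64.43) / 64.43 = 3.65 / 64.43 = 5.6651%
MRP = 5.6% − 1.4% = 4.20%
CAPM required = R_f + β·MRP = 1.4% + 0.60 × 4.2% = 3.9200%
α = realised − required = 5.6651% − 3.9200% = +1.75%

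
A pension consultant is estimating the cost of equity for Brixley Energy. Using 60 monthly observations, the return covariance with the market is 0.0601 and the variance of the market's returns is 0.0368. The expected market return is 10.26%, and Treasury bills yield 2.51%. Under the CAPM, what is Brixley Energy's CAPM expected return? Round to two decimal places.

β = Cov(R_i, R_m) / Var(R_m) = 0.0601 / 0.0368 = 1.6332
MRP = 10.26% − 2.51% = 7.75%
E(R) = R_f + β × MRP = 2.51% + 1.6332 × 7.75% = 15.17%

15.17%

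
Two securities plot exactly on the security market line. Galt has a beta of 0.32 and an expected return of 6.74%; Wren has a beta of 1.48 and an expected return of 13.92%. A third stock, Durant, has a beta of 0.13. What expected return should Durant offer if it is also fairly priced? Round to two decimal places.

5.56%

MRP (SML slope) = (13.92% − 6.74%) / (1.48 − 0.32) = 7.18% / 1.16 = 6.1897%
R_f (intercept) = 6.74% − 0.32 × 6.1897% = 4.7593%
E(R_Durant) = R_f + β × MRP = 4.7593% + 0.13 × 6.1897% = 5.56%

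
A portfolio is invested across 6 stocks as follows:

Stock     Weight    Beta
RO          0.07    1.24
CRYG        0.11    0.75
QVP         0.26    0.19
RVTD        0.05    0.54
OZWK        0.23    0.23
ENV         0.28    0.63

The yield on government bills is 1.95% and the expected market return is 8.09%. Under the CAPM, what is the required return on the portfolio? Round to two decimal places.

β_P = Σ w_i β_i = 0.07×1.24 + 0.11×0.75 + 0.26×0.19 + 0.05×0.54 + 0.23×0.23 + 0.28×0.63 = 0.4750
MRP = 8.09% − 1.95% = 6.14%
E(R_P) = R_f + β_P × MRP = 1.95% + 0.4750 × 6.14% = 4.87%

4.87%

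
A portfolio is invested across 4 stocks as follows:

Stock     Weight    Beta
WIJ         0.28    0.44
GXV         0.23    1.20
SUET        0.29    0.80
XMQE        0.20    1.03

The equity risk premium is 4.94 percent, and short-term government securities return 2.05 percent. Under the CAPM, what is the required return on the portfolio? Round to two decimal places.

β_P = Σ w_i β_i = 0.28×0.44 + 0.23×1.20 + 0.29×0.80 + 0.20×1.03 = 0.8372
E(R_P) = R_f + β_P × MRP = 2.05% + 0.8372 × 4.94% = 6.19%

6.19%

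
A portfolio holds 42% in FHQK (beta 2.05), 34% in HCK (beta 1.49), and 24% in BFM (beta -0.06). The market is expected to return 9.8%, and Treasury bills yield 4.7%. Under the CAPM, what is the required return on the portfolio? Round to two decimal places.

β_P = Σ w_i β_i = 0.42×2.05 + 0.34×1.49 + 0.24×-0.06 = 1.3532
MRP = 9.8% − 4.7% = 5.10%
E(R_P) = R_f + β_P × MRP = 4.7% + 1.3532 × 5.1% = 11.60%

11.60%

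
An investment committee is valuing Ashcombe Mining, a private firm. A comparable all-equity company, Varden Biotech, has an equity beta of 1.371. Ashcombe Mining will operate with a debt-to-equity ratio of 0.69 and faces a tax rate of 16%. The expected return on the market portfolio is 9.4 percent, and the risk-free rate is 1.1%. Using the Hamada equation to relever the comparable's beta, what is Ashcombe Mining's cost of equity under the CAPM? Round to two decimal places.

β_L = β_U × [1 + (1 − t)(D/E)] = 1.371 × [1 + (1 − 0.16) × 0.69]
    = 1.371 × [1 + 0.84 × 0.69] = 1.371 × 1.5796 = 2.1656
MRP = 9.4% − 1.1% = 8.30%
E(R) = R_f + β_L × MRP = 1.1% + 2.1656 × 8.3% = 19.07%

19.07%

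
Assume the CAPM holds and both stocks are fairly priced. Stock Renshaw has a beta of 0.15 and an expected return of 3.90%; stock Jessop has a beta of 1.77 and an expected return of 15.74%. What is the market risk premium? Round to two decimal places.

Both satisfy E(R) = R_f + β·MRP, so the slope of the SML is
MRP = (15.74% − 3.90%) / (1.77 − 0.15) = 11.84% / 1.62 = 7.3086%

7.31%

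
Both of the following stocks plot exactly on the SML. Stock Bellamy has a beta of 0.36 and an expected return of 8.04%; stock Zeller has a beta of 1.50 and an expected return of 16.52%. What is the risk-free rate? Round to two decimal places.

5.36%

Both satisfy E(R) = R_f + β·MRP, so the slope of the SML is
MRP = (16.52% − 8.04%) / (1.50 − 0.36) = 8.48% / 1.14 = 7.4386%
R_f = E(R_Bellamy) − β_Bellamy·MRP = 8.04% − 0.36 × 7.4386% = 5.3621%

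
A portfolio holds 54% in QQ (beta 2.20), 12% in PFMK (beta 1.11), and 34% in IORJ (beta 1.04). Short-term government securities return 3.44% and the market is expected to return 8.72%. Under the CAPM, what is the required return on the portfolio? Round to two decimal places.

12.28%

β_P = Σ w_i β_i = 0.54×2.20 + 0.12×1.11 + 0.34×1.04 = 1.6748
MRP = 8.72% − 3.44% = 5.28%
E(R_P) = R_f + β_P × MRP = 3.44% + 1.6748 × 5.28% = 12.28%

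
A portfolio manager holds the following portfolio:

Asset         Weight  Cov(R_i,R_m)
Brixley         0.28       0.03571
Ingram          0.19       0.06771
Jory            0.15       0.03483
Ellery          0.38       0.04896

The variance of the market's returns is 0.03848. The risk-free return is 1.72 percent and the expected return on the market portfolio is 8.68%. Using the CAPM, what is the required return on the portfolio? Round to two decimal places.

10.17%

β_Brixley = 0.03571 / 0.03848 = 0.9280
β_Ingram = 0.06771 / 0.03848 = 1.7596
β_Jory = 0.03483 / 0.03848 = 0.9051
β_Ellery = 0.04896 / 0.03848 = 1.2723
β_P = Σ w_i β_i = 0.28×0.9280 + 0.19×1.7596 + 0.15×0.9051 + 0.38×1.2723 = 1.2134
MRP = 8.68% − 1.72% = 6.96%
E(R_P) = R_f + β_P × MRP = 1.72% + 1.2134 × 6.96% = 10.17%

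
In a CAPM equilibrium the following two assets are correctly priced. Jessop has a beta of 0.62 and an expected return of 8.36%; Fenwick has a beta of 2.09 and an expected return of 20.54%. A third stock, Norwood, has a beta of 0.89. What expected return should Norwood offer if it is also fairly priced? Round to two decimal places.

MRP (SML slope) = (20.54% − 8.36%) / (2.09 − 0.62) = 12.18% / 1.47 = 8.2857%
R_f (intercept) = 8.36% − 0.62 × 8.2857% = 3.2229%
E(R_Norwood) = R_f + β × MRP = 3.2229% + 0.89 × 8.2857% = 10.60%

10.60%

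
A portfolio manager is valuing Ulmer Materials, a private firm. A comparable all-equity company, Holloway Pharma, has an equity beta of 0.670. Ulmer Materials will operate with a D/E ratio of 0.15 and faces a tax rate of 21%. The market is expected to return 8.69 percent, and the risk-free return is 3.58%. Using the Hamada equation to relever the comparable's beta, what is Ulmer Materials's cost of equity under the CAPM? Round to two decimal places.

β_L = β_U × [1 + (1 − t)(D/E)] = 0.670 × [1 + (1 − 0.21) × 0.15]
    = 0.670 × [1 + 0.79 × 0.15] = 0.670 × 1.1185 = 0.7494
MRP = 8.69% − 3.58% = 5.11%
E(R) = R_f + β_L × MRP = 3.58% + 0.7494 × 5.11% = 7.41%

7.41%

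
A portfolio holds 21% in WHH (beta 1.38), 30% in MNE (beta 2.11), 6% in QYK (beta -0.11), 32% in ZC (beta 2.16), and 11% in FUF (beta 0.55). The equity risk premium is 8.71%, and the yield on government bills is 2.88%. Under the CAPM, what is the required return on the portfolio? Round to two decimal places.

17.41%

β_P = Σ w_i β_i = 0.21×1.38 + 0.30×2.11 + 0.06×-0.11 + 0.32×2.16 + 0.11×0.55 = 1.6679
E(R_P) = R_f + β_P × MRP = 2.88% + 1.6679 × 8.71% = 17.41%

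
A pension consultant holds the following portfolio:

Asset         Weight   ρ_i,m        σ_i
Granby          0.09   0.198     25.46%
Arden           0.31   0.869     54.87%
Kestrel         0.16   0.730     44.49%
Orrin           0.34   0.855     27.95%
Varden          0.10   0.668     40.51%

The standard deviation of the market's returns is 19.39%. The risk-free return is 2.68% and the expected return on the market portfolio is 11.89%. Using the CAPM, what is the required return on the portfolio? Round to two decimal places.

β_Granby = 0.198 × 25.46% / 19.39% = 0.2600
β_Arden = 0.869 × 54.87% / 19.39% = 2.4591
β_Kestrel = 0.730 × 44.49% / 19.39% = 1.6750
β_Orrin = 0.855 × 27.95% / 19.39% = 1.2325
β_Varden = 0.668 × 40.51% / 19.39% = 1.3956
β_P = Σ w_i β_i = 0.09×0.2600 + 0.31×2.4591 + 0.16×1.6750 + 0.34×1.2325 + 0.10×1.3956 = 1.6123
MRP = 11.89% − 2.68% = 9.21%
E(R_P) = R_f + β_P × MRP = 2.68% + 1.6123 × 9.21% = 17.53%

17.53%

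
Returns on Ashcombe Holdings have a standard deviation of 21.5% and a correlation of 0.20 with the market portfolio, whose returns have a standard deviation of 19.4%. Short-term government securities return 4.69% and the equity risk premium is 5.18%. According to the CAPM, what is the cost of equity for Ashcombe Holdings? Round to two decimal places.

5.84%

β = ρ × σ_i / σ_m = 0.20 × 21.5% / 19.4% = 0.2216
E(R) = 4.69% + 0.2216 × 5.18% = 5.84%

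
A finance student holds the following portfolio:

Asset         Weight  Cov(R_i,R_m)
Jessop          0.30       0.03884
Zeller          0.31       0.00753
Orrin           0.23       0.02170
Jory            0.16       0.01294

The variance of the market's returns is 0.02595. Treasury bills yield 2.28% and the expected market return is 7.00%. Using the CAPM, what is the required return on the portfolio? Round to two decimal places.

6.11%

β_Jessop = 0.03884 / 0.02595 = 1.4967
β_Zeller = 0.00753 / 0.02595 = 0.2902
β_Orrin = 0.02170 / 0.02595 = 0.8362
β_Jory = 0.01294 / 0.02595 = 0.4987
β_P = Σ w_i β_i = 0.30×1.4967 + 0.31×0.2902 + 0.23×0.8362 + 0.16×0.4987 = 0.8111
MRP = 7.00% − 2.28% = 4.72%
E(R_P) = R_f + β_P × MRP = 2.28% + 0.8111 × 4.72% = 6.11%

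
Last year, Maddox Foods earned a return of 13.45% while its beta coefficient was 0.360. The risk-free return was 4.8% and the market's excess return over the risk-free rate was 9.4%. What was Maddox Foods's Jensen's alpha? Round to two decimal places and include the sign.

+5.27%

CAPM benchmark = R_f + β(R_m − R_f) = 4.8% + 0.360 × 9.4% = 8.1840%
α = actual − benchmark = 13.45% − 8.1840% = +5.27%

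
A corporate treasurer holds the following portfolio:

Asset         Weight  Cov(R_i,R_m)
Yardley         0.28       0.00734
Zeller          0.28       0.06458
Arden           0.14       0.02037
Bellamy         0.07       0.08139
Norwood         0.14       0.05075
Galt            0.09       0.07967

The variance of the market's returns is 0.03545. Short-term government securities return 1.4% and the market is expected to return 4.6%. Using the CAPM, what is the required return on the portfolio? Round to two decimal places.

β_Yardley = 0.00734 / 0.03545 = 0.2071
β_Zeller = 0.06458 / 0.03545 = 1.8217
β_Arden = 0.02037 / 0.03545 = 0.5746
β_Bellamy = 0.08139 / 0.03545 = 2.2959
β_Norwood = 0.05075 / 0.03545 = 1.4316
β_Galt = 0.07967 / 0.03545 = 2.2474
β_P = Σ w_i β_i = 0.28×0.2071 + 0.28×1.8217 + 0.14×0.5746 + 0.07×2.2959 + 0.14×1.4316 + 0.09×2.2474 = 1.2119
MRP = 4.6% − 1.4% = 3.20%
E(R_P) = R_f + β_P × MRP = 1.4% + 1.2119 × 3.2% = 5.28%

5.28%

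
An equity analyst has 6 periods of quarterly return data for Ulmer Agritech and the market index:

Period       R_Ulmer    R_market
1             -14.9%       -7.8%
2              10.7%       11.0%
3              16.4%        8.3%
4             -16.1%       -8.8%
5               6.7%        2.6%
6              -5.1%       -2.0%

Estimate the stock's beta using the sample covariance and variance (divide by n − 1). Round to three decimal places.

Mean R_i = (-14.9 + 10.7 + 16.4 − 16.1 + 6.7 − 5.1) / 6 = -0.3833%
Mean R_m = (-7.8 + 11.0 + 8.3 − 8.8 + 2.6 − 2.0) / 6 = 0.5500%
Σ(R_i − R̄_i)(R_m − R̄_m) = 540.6050  ⇒  Cov = 540.6050 / 5 = 108.1210
Σ(R_m − R̄_m)² = 337.1150  ⇒  Var(R_m) = 337.1150 / 5 = 67.4230
β = Cov / Var(R_m) = 108.1210 / 67.4230 = 1.6036

1.604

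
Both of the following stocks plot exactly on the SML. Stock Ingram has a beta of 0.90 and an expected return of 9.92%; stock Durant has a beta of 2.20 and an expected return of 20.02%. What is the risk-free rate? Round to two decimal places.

Both satisfy E(R) = R_f + β·MRP, so the slope of the SML is
MRP = (20.02% − 9.92%) / (2.20 − 0.90) = 10.10% / 1.30 = 7.7692%
R_f = E(R_Ingram) − β_Ingram·MRP = 9.92% − 0.90 × 7.7692% = 2.9277%

2.93%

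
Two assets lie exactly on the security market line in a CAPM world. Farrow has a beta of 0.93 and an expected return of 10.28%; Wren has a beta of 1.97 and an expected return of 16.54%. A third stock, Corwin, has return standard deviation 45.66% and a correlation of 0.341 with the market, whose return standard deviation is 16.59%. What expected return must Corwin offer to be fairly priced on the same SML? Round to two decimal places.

10.33%

MRP = (16.54% − 10.28%) / (1.97 − 0.93) = 6.0192%
R_f = 10.28% − 0.93 × 6.0192% = 4.6821%
β_Corwin = ρ·σ_i/σ_m = 0.341 × 45.66 / 16.59 = 0.9385
E(R_Corwin) = R_f + β × MRP = 4.6821% + 0.9385 × 6.0192% = 10.33%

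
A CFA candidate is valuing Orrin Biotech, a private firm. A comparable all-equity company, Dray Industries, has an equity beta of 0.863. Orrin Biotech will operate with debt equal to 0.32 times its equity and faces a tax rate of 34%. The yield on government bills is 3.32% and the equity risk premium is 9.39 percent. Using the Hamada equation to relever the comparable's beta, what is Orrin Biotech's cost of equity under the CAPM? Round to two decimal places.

β_L = β_U × [1 + (1 − t)(D/E)] = 0.863 × [1 + (1 − 0.34) × 0.32]
    = 0.863 × [1 + 0.66 × 0.32] = 0.863 × 1.2112 = 1.0453
E(R) = R_f + β_L × MRP = 3.32% + 1.0453 × 9.39% = 13.14%

13.14%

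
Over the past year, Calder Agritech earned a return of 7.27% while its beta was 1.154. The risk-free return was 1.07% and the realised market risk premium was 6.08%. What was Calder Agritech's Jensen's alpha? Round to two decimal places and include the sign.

-0.82%

CAPM benchmark = R_f + β(R_m − R_f) = 1.07% + 1.154 × 6.08% = 8.08632%
α = actual − benchmark = 7.27% − 8.08632% = -0.82%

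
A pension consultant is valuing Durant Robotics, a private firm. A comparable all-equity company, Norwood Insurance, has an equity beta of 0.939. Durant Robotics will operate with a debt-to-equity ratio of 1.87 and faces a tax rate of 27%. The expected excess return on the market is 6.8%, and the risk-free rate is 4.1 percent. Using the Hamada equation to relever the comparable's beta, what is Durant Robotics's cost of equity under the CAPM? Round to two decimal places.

19.20%

β_L = β_U × [1 + (1 − t)(D/E)] = 0.939 × [1 + (1 − 0.27) × 1.87]
    = 0.939 × [1 + 0.73 × 1.87] = 0.939 × 2.3651 = 2.2208
E(R) = R_f + β_L × MRP = 4.1% + 2.2208 × 6.8% = 19.20%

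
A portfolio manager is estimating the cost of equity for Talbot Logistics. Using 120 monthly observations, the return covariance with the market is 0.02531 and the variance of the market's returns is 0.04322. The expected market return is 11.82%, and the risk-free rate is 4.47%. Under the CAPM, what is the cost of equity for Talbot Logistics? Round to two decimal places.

β = Cov(R_i, R_m) / Var(R_m) = 0.02531 / 0.04322 = 0.5856
MRP = 11.82% − 4.47% = 7.35%
E(R) = R_f + β × MRP = 4.47% + 0.5856 × 7.35% = 8.77%

8.77%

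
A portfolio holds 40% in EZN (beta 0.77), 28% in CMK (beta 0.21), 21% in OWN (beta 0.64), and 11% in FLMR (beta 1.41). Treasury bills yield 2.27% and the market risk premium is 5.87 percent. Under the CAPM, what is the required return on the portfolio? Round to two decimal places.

β_P = Σ w_i β_i = 0.40×0.77 + 0.28×0.21 + 0.21×0.64 + 0.11×1.41 = 0.6563
E(R_P) = R_f + β_P × MRP = 2.27% + 0.6563 × 5.87% = 6.12%

6.12%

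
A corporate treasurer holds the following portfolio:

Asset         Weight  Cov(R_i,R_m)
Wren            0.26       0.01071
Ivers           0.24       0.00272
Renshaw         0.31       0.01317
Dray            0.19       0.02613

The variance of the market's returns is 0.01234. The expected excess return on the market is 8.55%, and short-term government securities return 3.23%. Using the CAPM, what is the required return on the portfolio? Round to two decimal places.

11.88%

β_Wren = 0.01071 / 0.01234 = 0.8679
β_Ivers = 0.00272 / 0.01234 = 0.2204
β_Renshaw = 0.01317 / 0.01234 = 1.0673
β_Dray = 0.02613 / 0.01234 = 2.1175
β_P = Σ w_i β_i = 0.26×0.8679 + 0.24×0.2204 + 0.31×1.0673 + 0.19×2.1175 = 1.0117
E(R_P) = R_f + β_P × MRP = 3.23% + 1.0117 × 8.55% = 11.88%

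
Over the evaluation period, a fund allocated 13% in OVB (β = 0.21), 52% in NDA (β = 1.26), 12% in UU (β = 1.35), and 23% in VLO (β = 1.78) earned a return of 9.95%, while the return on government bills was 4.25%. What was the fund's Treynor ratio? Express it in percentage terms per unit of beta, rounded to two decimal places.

β_P = 0.13×0.21 + 0.52×1.26 + 0.12×1.35 + 0.23×1.78 = 1.2539
Treynor = (R_P − R_f) / β_P = (9.95% − 4.25%) / 1.2539 = 5.70% / 1.2539 = 4.55%

4.55%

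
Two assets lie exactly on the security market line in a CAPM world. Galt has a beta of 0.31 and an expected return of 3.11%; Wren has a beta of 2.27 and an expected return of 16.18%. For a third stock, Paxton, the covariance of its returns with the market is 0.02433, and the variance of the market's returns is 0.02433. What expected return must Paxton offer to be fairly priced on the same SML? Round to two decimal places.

MRP = (16.18% − 3.11%) / (2.27 − 0.31) = 6.6684%
R_f = 3.11% − 0.31 × 6.6684% = 1.0428%
β_Paxton = Cov / Var(R_m) = 0.02433 / 0.02433 = 1.0000
E(R_Paxton) = R_f + β × MRP = 1.0428% + 1.0000 × 6.6684% = 7.71%

7.71%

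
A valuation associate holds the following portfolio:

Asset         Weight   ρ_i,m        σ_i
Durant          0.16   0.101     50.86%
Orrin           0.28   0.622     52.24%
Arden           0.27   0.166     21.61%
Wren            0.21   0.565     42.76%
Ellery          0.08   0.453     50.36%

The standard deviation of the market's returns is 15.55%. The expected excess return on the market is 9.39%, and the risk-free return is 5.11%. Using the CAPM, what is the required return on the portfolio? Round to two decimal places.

15.85%

β_Durant = 0.101 × 50.86% / 15.55% = 0.3303
β_Orrin = 0.622 × 52.24% / 15.55% = 2.0896
β_Arden = 0.166 × 21.61% / 15.55% = 0.2307
β_Wren = 0.565 × 42.76% / 15.55% = 1.5537
β_Ellery = 0.453 × 50.36% / 15.55% = 1.4671
β_P = Σ w_i β_i = 0.16×0.3303 + 0.28×2.0896 + 0.27×0.2307 + 0.21×1.5537 + 0.08×1.4671 = 1.1439
E(R_P) = R_f + β_P × MRP = 5.11% + 1.1439 × 9.39% = 15.85%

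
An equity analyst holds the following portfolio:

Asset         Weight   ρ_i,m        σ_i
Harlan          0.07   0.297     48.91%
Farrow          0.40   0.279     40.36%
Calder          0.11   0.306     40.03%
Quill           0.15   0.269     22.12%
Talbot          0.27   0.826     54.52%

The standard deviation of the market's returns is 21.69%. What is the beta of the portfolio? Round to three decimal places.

β_Harlan = 0.297 × 48.91% / 21.69% = 0.6697
β_Farrow = 0.279 × 40.36% / 21.69% = 0.5192
β_Calder = 0.306 × 40.03% / 21.69% = 0.5647
β_Quill = 0.269 × 22.12% / 21.69% = 0.2743
β_Talbot = 0.826 × 54.52% / 21.69% = 2.0762
β_P = Σ w_i β_i = 0.07×0.6697 + 0.40×0.5192 + 0.11×0.5647 + 0.15×0.2743 + 0.27×2.0762 = 0.9184

0.918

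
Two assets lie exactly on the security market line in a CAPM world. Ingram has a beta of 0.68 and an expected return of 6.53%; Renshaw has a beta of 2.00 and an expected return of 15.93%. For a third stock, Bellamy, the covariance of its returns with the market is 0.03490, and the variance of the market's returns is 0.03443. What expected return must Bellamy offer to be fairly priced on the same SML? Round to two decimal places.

MRP = (15.93% − 6.53%) / (2.00 − 0.68) = 7.1212%
R_f = 6.53% − 0.68 × 7.1212% = 1.6876%
β_Bellamy = Cov / Var(R_m) = 0.03490 / 0.03443 = 1.0137
E(R_Bellamy) = R_f + β × MRP = 1.6876% + 1.0137 × 7.1212% = 8.91%

8.91%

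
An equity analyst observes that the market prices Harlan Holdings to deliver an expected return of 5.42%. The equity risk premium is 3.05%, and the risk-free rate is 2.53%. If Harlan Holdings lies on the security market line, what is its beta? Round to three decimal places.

β = (E(R) − R_f) / MRP = (5.42% − 2.53%) / 3.05% = 2.89% / 3.05% = 0.948

0.948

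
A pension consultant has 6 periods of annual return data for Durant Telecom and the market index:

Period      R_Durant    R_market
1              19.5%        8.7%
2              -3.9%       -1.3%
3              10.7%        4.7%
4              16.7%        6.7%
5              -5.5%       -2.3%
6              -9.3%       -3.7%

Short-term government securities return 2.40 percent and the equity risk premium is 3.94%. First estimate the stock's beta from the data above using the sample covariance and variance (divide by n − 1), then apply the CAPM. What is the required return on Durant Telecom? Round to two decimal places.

Mean R_i = (19.5 − 3.9 + 10.7 + 16.7 − 5.5 − 9.3) / 6 = 4.7000%
Mean R_m = (8.7 − 1.3 + 4.7 + 6.7 − 2.3 − 3.7) / 6 = 2.1333%
Σ(R_i − R̄_i)(R_m − R̄_m) = 323.8000  ⇒  Cov = 323.8000 / 5 = 64.7600
Σ(R_m − R̄_m)² = 136.0333  ⇒  Var(R_m) = 136.0333 / 5 = 27.2067
β = Cov / Var(R_m) = 64.7600 / 27.2067 = 2.3803
E(R) = R_f + β × MRP = 2.40% + 2.3803 × 3.94% = 11.78%

11.78%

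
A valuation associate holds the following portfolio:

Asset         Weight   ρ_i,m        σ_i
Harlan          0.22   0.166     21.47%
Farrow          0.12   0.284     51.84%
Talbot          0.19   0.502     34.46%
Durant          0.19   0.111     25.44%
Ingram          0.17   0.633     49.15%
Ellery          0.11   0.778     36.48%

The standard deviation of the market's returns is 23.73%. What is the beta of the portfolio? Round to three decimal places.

β_Harlan = 0.166 × 21.47% / 23.73% = 0.1502
β_Farrow = 0.284 × 51.84% / 23.73% = 0.6204
β_Talbot = 0.502 × 34.46% / 23.73% = 0.7290
β_Durant = 0.111 × 25.44% / 23.73% = 0.1190
β_Ingram = 0.633 × 49.15% / 23.73% = 1.3111
β_Ellery = 0.778 × 36.48% / 23.73% = 1.1960
β_P = Σ w_i β_i = 0.22×0.1502 + 0.12×0.6204 + 0.19×0.7290 + 0.19×0.1190 + 0.17×1.3111 + 0.11×1.1960 = 0.6231

0.623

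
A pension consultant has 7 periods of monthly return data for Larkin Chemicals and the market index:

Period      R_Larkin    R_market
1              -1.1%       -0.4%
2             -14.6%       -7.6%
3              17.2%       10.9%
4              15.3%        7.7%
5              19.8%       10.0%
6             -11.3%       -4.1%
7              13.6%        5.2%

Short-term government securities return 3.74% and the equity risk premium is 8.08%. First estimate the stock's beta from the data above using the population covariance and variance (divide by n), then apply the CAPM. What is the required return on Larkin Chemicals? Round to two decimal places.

Mean R_i = (-1.1 − 14.6 + 17.2 + 15.3 + 19.8 − 11.3 + 13.6) / 7 = 5.5571%
Mean R_m = (-0.4 − 7.6 + 10.9 + 7.7 + 10.0 − 4.1 + 5.2) / 7 = 3.1000%
Σ(R_i − R̄_i)(R_m − R̄_m) = 611.1500  ⇒  Cov = 611.1500 / 7 = 87.3071
Σ(R_m − R̄_m)² = 312.6000  ⇒  Var(R_m) = 312.6000 / 7 = 44.6571
β = Cov / Var(R_m) = 87.3071 / 44.6571 = 1.9551
E(R) = R_f + β × MRP = 3.74% + 1.9551 × 8.08% = 19.54%

19.54%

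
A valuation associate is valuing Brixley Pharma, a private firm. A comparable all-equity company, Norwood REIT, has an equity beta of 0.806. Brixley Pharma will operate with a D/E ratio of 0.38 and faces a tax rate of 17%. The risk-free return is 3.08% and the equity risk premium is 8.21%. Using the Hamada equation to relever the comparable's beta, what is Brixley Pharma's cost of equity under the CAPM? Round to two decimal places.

β_L = β_U × [1 + (1 − t)(D/E)] = 0.806 × [1 + (1 − 0.17) × 0.38]
    = 0.806 × [1 + 0.83 × 0.38] = 0.806 × 1.3154 = 1.0602
E(R) = R_f + β_L × MRP = 3.08% + 1.0602 × 8.21% = 11.78%

11.78%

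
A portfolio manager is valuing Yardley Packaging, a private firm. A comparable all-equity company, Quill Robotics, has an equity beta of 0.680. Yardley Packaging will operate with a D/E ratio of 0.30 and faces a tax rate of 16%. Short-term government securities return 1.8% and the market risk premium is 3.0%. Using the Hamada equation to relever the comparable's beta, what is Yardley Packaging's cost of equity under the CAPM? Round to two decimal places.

4.35%

β_L = β_U × [1 + (1 − t)(D/E)] = 0.680 × [1 + (1 − 0.16) × 0.30]
    = 0.680 × [1 + 0.84 × 0.30] = 0.680 × 1.2520 = 0.8514
E(R) = R_f + β_L × MRP = 1.8% + 0.8514 × 3.0% = 4.35%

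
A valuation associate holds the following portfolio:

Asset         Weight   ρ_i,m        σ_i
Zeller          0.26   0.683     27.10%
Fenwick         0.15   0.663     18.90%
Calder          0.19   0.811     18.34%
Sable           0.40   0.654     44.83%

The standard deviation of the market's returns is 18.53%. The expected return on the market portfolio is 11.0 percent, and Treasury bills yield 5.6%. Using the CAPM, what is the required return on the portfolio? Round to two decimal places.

11.79%

β_Zeller = 0.683 × 27.10% / 18.53% = 0.9989
β_Fenwick = 0.663 × 18.90% / 18.53% = 0.6762
β_Calder = 0.811 × 18.34% / 18.53% = 0.8027
β_Sable = 0.654 × 44.83% / 18.53% = 1.5822
β_P = Σ w_i β_i = 0.26×0.9989 + 0.15×0.6762 + 0.19×0.8027 + 0.40×1.5822 = 1.1465
MRP = 11.0% − 5.6% = 5.40%
E(R_P) = R_f + β_P × MRP = 5.6% + 1.1465 × 5.4% = 11.79%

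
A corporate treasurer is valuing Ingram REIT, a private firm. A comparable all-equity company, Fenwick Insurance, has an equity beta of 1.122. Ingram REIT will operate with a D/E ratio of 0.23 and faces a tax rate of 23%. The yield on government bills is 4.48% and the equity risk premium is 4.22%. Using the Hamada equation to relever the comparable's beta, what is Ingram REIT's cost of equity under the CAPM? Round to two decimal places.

β_L = β_U × [1 + (1 − t)(D/E)] = 1.122 × [1 + (1 − 0.23) × 0.23]
    = 1.122 × [1 + 0.77 × 0.23] = 1.122 × 1.1771 = 1.3207
E(R) = R_f + β_L × MRP = 4.48% + 1.3207 × 4.22% = 10.05%

10.05%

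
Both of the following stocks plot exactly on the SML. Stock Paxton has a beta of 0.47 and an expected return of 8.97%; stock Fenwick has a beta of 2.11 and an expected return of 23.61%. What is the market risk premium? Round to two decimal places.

Both satisfy E(R) = R_f + β·MRP, so the slope of the SML is
MRP = (23.61% − 8.97%) / (2.11 − 0.47) = 14.64% / 1.64 = 8.9268%

8.93%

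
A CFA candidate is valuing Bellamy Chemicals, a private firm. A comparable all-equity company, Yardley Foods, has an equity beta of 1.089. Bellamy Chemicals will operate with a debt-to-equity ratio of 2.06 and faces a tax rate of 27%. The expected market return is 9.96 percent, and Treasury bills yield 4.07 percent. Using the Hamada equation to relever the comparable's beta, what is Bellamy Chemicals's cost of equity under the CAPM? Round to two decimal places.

β_L = β_U × [1 + (1 − t)(D/E)] = 1.089 × [1 + (1 − 0.27) × 2.06]
    = 1.089 × [1 + 0.73 × 2.06] = 1.089 × 2.5038 = 2.7266
MRP = 9.96% − 4.07% = 5.89%
E(R) = R_f + β_L × MRP = 4.07% + 2.7266 × 5.89% = 20.13%

20.13%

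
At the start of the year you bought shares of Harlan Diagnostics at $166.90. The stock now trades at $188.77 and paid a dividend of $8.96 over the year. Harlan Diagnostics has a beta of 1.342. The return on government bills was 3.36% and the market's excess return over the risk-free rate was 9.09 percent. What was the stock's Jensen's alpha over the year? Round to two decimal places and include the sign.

+2.91%

Realised HPR = (P1 + D1 − P0) / P0 = (188.77 + 8.96 − 166.90) / 166.90 = 30.83 / 166.90 = 18.4721%
CAPM required = R_f + β·MRP = 3.36% + 1.342 × 9.09% = 15.55878%
α = realised − required = 18.4721% − 15.55878% = +2.91%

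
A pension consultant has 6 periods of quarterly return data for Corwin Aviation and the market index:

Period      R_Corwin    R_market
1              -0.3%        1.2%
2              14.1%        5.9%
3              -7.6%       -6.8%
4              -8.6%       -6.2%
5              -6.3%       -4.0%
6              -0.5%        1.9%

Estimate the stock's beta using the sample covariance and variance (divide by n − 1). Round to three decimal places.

1.539

Mean R_i = (-0.3 + 14.1 − 7.6 − 8.6 − 6.3 − 0.5) / 6 = -1.5333%
Mean R_m = (1.2 + 5.9 − 6.8 − 6.2 − 4.0 + 1.9) / 6 = -1.3333%
Σ(R_i − R̄_i)(R_m − R̄_m) = 199.8133  ⇒  Cov = 199.8133 / 5 = 39.9627
Σ(R_m − R̄_m)² = 129.8733  ⇒  Var(R_m) = 129.8733 / 5 = 25.9747
β = Cov / Var(R_m) = 39.9627 / 25.9747 = 1.5385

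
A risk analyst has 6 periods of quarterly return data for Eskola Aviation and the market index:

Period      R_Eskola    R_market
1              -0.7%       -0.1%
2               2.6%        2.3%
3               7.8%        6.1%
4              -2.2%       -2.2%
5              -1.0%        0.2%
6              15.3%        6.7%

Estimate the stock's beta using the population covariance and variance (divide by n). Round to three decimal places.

1.771

Mean R_i = (-0.7 + 2.6 + 7.8 − 2.2 − 1.0 + 15.3) / 6 = 3.6333%
Mean R_m = (-0.1 + 2.3 + 6.1 − 2.2 + 0.2 + 6.7) / 6 = 2.1667%
Σ(R_i − R̄_i)(R_m − R̄_m) = 113.5467  ⇒  Cov = 113.5467 / 6 = 18.9245
Σ(R_m − R̄_m)² = 64.1133  ⇒  Var(R_m) = 64.1133 / 6 = 10.6856
β = Cov / Var(R_m) = 18.9245 / 10.6856 = 1.7710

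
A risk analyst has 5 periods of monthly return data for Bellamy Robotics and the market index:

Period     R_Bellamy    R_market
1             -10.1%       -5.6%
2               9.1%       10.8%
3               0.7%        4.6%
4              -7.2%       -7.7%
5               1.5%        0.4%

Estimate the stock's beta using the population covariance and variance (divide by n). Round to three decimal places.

Mean R_i = (-10.1 + 9.1 + 0.7 − 7.2 + 1.5) / 5 = -1.2000%
Mean R_m = (-5.6 + 10.8 + 4.6 − 7.7 + 0.4) / 5 = 0.5000%
Σ(R_i − R̄_i)(R_m − R̄_m) = 217.1000  ⇒  Cov = 217.1000 / 5 = 43.4200
Σ(R_m − R̄_m)² = 227.3600  ⇒  Var(R_m) = 227.3600 / 5 = 45.4720
β = Cov / Var(R_m) = 43.4200 / 45.4720 = 0.9549

0.955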